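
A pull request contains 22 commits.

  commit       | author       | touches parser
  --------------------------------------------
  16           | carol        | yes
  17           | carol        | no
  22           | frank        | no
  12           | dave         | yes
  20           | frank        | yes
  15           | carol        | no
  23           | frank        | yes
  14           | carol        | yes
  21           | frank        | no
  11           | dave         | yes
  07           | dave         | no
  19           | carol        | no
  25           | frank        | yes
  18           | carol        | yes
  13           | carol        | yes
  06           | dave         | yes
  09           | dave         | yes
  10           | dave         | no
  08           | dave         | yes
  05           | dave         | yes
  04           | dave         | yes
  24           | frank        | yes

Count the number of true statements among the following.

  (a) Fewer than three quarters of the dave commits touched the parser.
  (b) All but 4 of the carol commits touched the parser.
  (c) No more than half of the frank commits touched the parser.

(a) dave: |A| = 9, |A ∩ B| = 7; needs |A ∩ B| / |A| < 3/4 — false.
(b) carol: |A| = 7, |A ∩ B| = 4; needs |A ∖ B| = 4 — false.
(c) frank: |A| = 6, |A ∩ B| = 4; needs |A ∩ B| ≤ |A ∖ B| — false.

0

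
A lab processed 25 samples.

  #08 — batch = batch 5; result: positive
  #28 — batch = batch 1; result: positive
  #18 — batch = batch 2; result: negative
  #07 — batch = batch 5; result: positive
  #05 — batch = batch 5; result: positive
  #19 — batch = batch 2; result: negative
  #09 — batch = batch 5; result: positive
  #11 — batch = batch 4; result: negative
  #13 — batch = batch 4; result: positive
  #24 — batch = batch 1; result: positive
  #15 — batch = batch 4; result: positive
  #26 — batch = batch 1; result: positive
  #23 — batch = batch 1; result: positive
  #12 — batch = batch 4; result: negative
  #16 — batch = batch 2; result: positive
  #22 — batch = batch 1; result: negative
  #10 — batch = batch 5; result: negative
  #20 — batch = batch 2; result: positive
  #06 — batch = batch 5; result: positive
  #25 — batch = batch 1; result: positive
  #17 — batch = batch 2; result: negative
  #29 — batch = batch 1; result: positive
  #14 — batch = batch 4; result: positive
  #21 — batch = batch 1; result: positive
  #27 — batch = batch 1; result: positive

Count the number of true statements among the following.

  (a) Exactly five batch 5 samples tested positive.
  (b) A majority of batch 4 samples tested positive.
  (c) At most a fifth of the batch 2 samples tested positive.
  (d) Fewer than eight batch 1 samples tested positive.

(a) batch 5: |A| = 6, |A ∩ B| = 5; needs |A ∩ B| = 5 — true.
(b) batch 4: |A| = 5, |A ∩ B| = 3; needs |A ∩ B| > |A ∖ B| — true.
(c) batch 2: |A| = 5, |A ∩ B| = 2; needs |A ∩ B| / |A| ≤ 1/5 — false.
(d) batch 1: |A| = 9, |A ∩ B| = 8; needs |A ∩ B| < 8 — false.

2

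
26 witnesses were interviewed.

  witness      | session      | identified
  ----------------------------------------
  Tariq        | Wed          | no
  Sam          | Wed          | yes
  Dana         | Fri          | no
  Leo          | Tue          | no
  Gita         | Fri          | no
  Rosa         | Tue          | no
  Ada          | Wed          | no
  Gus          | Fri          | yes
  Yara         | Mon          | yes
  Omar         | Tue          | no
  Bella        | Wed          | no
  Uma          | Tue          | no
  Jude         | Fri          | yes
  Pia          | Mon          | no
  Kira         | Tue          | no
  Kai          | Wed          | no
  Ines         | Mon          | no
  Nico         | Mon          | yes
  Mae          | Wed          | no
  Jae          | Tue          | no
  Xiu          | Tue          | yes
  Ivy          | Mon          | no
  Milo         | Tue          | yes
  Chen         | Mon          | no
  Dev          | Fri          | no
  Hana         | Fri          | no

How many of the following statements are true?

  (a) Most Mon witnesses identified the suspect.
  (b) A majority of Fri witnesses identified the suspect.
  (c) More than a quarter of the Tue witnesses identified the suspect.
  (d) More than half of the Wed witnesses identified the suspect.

0

(a) Mon: |A| = 6, |A ∩ B| = 2; needs |A ∩ B| > |A ∖ B| — false.
(b) Fri: |A| = 6, |A ∩ B| = 2; needs |A ∩ B| > |A ∖ B| — false.
(c) Tue: |A| = 8, |A ∩ B| = 2; needs |A ∩ B| / |A| > 1/4 — false.
(d) Wed: |A| = 6, |A ∩ B| = 1; needs |A ∩ B| > |A ∖ B| — false.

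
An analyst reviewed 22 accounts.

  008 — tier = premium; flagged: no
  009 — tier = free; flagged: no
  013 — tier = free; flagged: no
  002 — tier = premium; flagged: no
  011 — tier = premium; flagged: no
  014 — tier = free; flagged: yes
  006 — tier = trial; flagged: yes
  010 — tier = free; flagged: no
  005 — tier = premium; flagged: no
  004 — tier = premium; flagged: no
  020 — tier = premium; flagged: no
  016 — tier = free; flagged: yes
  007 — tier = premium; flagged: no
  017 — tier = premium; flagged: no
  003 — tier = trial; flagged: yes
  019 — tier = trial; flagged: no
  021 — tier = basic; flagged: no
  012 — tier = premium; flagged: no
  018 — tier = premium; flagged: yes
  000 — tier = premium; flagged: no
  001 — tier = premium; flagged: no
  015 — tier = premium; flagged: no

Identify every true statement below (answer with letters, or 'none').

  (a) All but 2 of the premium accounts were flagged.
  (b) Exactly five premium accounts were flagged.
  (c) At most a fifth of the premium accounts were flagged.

|A| = 13, |A ∩ B| = 1, |A ∖ B| = 12.
(a) |A ∖ B| = 2: fails.
(b) |A ∩ B| = 5: fails.
(c) |A ∩ B| / |A| ≤ 1/5: holds.

(c)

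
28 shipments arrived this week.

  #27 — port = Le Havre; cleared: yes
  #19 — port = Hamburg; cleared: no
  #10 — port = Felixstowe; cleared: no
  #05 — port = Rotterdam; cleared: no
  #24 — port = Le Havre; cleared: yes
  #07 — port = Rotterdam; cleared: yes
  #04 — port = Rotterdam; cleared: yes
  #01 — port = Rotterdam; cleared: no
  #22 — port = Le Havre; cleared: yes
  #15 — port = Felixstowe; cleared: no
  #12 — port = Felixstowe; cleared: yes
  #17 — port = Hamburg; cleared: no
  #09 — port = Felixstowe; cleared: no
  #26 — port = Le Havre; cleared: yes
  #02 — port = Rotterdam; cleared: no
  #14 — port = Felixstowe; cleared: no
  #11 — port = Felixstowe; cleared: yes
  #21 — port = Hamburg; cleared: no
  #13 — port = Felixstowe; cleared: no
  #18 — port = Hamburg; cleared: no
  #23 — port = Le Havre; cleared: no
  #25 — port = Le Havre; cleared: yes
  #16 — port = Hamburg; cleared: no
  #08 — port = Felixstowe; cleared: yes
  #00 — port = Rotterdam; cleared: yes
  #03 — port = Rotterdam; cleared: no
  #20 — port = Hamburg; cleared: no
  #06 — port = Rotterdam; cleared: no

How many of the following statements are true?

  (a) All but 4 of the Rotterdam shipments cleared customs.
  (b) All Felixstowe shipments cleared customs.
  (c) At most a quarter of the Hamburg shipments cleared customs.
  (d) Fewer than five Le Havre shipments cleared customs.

(a) Rotterdam: |A| = 8, |A ∩ B| = 3; needs |A ∖ B| = 4 — false.
(b) Felixstowe: |A| = 8, |A ∩ B| = 3; needs A ⊆ B, i.e. every element of A is in B (|A ∖ B| = 0) — false.
(c) Hamburg: |A| = 6, |A ∩ B| = 0; needs |A ∩ B| / |A| ≤ 1/4 — true.
(d) Le Havre: |A| = 6, |A ∩ B| = 5; needs |A ∩ B| < 5 — false.

1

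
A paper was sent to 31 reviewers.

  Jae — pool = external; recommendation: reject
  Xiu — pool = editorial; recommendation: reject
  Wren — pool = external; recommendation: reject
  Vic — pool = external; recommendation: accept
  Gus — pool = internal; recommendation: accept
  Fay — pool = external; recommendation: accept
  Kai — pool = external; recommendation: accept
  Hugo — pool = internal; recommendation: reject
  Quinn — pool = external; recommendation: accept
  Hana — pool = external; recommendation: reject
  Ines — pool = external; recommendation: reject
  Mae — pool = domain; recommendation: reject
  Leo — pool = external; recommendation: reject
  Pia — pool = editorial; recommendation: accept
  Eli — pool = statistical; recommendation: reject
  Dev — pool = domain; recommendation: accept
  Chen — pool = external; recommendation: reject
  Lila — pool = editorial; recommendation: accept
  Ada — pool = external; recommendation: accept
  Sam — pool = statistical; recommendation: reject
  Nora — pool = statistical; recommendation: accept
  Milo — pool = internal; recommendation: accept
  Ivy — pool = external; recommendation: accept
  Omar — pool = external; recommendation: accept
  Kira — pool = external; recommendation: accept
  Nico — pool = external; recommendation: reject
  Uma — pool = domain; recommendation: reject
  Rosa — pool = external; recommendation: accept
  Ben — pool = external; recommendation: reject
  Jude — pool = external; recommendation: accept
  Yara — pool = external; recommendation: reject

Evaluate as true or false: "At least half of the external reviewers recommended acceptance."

Truth condition: |A ∩ B| ≥ |A ∖ B|.
|A| = 19, |A ∩ B| = 10, |A ∖ B| = 9.
10 > 9, so the statement is true.

True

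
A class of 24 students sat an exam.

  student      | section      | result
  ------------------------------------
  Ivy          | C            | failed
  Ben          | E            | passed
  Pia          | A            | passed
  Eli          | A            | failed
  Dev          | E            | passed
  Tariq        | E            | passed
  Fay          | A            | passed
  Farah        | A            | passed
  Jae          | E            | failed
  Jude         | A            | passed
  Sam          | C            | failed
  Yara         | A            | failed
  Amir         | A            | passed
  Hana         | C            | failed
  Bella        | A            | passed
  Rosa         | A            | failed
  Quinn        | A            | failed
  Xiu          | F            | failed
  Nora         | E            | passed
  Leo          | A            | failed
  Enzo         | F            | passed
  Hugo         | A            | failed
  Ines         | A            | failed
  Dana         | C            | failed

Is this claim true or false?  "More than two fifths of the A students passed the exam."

True

'More than two fifths of the A students passed the exam' holds iff |A ∩ B| / |A| > 2/5.
A (the restrictor) = {Pia, Eli, Fay, Farah, Jude, Yara, Amir, Bella, Rosa, Quinn, Leo, Hugo, Ines}, |A| = 13.
A ∩ B = {Pia, Fay, Farah, Jude, Amir, Bella}, so |A ∩ B| = 6.
A ∖ B = {Eli, Yara, Rosa, Quinn, Leo, Hugo, Ines}, so |A ∖ B| = 7.
|A ∩ B|/|A| = 6/13, so the statement is true.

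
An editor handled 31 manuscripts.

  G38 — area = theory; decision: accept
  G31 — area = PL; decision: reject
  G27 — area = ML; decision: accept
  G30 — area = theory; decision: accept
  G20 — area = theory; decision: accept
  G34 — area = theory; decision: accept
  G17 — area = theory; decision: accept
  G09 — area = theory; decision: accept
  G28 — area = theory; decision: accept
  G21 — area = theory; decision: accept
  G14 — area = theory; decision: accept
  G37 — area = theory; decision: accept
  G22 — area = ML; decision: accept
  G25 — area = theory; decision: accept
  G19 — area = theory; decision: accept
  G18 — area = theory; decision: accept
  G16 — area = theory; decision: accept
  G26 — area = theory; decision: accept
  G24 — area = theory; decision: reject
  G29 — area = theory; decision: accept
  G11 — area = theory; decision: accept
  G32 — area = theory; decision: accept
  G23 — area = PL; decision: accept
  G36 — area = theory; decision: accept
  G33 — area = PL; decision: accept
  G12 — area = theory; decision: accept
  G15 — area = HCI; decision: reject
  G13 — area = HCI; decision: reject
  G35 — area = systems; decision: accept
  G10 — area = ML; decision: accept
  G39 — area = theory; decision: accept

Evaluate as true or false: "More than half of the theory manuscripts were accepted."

Truth condition: |A ∩ B| > |A ∖ B|.
|A| = 22, |A ∩ B| = 21, |A ∖ B| = 1.
21 > 1, so the statement is true.

True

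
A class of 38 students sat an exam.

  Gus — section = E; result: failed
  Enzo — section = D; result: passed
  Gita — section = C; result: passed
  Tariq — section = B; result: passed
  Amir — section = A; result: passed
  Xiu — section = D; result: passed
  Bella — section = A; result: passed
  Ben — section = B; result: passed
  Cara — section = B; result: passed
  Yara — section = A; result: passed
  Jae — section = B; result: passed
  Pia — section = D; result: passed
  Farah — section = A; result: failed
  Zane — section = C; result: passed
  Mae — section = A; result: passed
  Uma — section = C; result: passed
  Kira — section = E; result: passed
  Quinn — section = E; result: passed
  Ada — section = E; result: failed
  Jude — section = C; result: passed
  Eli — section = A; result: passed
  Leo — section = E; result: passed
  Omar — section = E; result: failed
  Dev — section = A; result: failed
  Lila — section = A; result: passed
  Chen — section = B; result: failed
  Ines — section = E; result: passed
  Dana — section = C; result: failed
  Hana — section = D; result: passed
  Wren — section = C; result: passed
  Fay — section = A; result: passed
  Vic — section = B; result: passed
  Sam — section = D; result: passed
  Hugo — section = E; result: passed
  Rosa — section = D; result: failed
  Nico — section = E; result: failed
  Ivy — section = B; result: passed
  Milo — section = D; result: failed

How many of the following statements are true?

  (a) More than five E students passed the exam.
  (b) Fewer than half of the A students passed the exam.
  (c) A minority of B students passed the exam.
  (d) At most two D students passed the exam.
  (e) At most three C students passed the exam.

0

(a) E: |A| = 9, |A ∩ B| = 5; needs |A ∩ B| > 5 — false.
(b) A: |A| = 9, |A ∩ B| = 7; needs |A ∩ B| < |A ∖ B| — false.
(c) B: |A| = 7, |A ∩ B| = 6; needs |A ∩ B| < |A ∖ B| — false.
(d) D: |A| = 7, |A ∩ B| = 5; needs |A ∩ B| ≤ 2 — false.
(e) C: |A| = 6, |A ∩ B| = 5; needs |A ∩ B| ≤ 3 — false.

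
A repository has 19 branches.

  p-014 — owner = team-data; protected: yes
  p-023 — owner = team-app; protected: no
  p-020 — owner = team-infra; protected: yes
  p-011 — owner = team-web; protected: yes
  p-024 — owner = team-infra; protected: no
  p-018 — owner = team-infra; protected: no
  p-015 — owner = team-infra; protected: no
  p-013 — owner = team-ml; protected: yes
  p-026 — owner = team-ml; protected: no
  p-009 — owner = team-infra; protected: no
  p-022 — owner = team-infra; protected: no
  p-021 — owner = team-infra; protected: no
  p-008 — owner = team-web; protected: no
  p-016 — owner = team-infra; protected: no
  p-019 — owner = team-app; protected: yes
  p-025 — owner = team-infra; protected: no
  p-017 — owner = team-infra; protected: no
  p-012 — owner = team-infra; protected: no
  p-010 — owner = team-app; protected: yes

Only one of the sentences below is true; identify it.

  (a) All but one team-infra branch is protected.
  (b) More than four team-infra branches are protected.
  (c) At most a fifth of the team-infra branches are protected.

(c)

|A| = 11, |A ∩ B| = 1, |A ∖ B| = 10.
(a) requires |A ∖ B| = 1: false.
(b) requires |A ∩ B| > 4: false.
(c) requires |A ∩ B| / |A| ≤ 1/5: true.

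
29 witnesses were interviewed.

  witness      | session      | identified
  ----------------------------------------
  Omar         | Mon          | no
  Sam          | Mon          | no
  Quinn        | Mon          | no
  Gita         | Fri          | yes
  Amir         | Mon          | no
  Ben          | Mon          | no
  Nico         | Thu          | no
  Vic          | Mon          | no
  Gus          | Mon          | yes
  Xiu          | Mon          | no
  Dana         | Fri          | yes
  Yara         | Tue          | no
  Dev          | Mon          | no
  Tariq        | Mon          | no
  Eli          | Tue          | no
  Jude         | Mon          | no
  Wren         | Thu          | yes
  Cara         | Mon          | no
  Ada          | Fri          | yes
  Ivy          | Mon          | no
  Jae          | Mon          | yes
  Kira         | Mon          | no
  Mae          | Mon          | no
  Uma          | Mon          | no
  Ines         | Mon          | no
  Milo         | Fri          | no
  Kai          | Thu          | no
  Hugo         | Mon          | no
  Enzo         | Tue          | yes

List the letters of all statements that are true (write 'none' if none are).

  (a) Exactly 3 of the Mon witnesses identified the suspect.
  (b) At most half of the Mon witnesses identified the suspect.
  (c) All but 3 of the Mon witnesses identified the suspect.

|A| = 19, |A ∩ B| = 2, |A ∖ B| = 17.
(a) |A ∩ B| = 3: fails.
(b) |A ∩ B| ≤ |A ∖ B|: holds.
(c) |A ∖ B| = 3: fails.

(b)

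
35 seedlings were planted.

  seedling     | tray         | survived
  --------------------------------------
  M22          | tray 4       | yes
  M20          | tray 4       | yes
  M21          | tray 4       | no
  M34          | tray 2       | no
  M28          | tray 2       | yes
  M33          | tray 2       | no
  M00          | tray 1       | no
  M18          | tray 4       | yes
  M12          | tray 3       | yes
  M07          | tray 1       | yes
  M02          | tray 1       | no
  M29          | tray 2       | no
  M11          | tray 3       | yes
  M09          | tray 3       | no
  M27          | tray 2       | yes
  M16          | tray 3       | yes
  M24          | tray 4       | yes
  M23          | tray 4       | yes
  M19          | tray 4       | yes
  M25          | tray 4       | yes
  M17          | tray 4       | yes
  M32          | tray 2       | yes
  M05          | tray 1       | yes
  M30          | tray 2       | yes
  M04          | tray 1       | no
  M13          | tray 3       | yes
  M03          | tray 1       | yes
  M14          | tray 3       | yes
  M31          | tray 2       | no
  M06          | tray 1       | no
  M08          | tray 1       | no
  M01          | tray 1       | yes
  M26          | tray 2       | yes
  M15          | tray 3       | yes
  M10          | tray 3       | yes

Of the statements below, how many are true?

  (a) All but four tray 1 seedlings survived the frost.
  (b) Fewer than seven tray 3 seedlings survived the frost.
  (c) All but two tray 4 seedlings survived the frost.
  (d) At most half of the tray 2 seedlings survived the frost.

0

(a) tray 1: |A| = 9, |A ∩ B| = 4; needs |A ∖ B| = 4 — false.
(b) tray 3: |A| = 8, |A ∩ B| = 7; needs |A ∩ B| < 7 — false.
(c) tray 4: |A| = 9, |A ∩ B| = 8; needs |A ∖ B| = 2 — false.
(d) tray 2: |A| = 9, |A ∩ B| = 5; needs |A ∩ B| ≤ |A ∖ B| — false.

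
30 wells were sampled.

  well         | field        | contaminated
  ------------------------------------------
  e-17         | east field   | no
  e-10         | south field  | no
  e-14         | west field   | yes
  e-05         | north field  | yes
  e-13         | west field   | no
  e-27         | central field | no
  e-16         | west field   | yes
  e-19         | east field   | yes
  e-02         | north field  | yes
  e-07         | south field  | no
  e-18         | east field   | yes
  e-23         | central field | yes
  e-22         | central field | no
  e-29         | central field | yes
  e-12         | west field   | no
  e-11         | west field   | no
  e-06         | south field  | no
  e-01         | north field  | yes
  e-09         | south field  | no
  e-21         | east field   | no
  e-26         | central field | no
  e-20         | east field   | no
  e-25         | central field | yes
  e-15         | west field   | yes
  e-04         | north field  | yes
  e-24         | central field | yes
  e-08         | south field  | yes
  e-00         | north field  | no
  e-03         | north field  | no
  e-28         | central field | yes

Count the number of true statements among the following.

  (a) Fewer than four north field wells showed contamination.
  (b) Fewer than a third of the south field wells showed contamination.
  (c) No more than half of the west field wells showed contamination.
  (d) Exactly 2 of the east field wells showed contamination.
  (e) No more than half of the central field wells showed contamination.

(a) north field: |A| = 6, |A ∩ B| = 4; needs |A ∩ B| < 4 — false.
(b) south field: |A| = 5, |A ∩ B| = 1; needs |A ∩ B| / |A| < 1/3 — true.
(c) west field: |A| = 6, |A ∩ B| = 3; needs |A ∩ B| ≤ |A ∖ B| — true.
(d) east field: |A| = 5, |A ∩ B| = 2; needs |A ∩ B| = 2 — true.
(e) central field: |A| = 8, |A ∩ B| = 5; needs |A ∩ B| ≤ |A ∖ B| — false.

3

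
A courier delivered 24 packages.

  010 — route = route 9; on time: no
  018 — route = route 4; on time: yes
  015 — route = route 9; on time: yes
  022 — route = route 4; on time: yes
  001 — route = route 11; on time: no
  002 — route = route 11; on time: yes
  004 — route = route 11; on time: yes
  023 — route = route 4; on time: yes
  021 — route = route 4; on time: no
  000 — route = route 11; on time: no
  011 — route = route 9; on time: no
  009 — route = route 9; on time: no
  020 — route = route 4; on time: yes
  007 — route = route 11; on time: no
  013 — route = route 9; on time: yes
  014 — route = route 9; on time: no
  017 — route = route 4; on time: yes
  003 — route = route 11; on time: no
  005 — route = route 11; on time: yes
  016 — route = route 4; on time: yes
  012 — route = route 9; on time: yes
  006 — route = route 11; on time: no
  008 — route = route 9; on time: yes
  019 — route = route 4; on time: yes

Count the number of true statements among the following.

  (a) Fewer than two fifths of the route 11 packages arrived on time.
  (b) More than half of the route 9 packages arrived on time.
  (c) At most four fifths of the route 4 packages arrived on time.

(a) route 11: |A| = 8, |A ∩ B| = 3; needs |A ∩ B| / |A| < 2/5 — true.
(b) route 9: |A| = 8, |A ∩ B| = 4; needs |A ∩ B| > |A ∖ B| — false.
(c) route 4: |A| = 8, |A ∩ B| = 7; needs |A ∩ B| / |A| ≤ 4/5 — false.

1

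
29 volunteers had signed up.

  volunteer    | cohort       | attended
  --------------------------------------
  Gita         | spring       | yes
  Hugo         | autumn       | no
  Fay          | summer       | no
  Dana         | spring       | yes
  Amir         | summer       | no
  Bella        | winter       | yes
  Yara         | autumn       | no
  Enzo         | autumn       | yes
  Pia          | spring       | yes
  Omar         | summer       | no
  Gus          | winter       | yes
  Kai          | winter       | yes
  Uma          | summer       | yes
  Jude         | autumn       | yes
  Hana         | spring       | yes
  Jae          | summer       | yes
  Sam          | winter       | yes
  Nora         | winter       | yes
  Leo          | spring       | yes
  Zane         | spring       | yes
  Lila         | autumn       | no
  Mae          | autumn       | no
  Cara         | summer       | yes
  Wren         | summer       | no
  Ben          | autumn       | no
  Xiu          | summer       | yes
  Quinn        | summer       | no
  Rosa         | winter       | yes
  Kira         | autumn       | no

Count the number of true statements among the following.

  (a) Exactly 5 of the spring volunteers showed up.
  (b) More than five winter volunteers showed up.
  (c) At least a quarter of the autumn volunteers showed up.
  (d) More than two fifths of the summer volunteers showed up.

3

(a) spring: |A| = 6, |A ∩ B| = 6; needs |A ∩ B| = 5 — false.
(b) winter: |A| = 6, |A ∩ B| = 6; needs |A ∩ B| > 5 — true.
(c) autumn: |A| = 8, |A ∩ B| = 2; needs |A ∩ B| / |A| ≥ 1/4 — true.
(d) summer: |A| = 9, |A ∩ B| = 4; needs |A ∩ B| / |A| > 2/5 — true.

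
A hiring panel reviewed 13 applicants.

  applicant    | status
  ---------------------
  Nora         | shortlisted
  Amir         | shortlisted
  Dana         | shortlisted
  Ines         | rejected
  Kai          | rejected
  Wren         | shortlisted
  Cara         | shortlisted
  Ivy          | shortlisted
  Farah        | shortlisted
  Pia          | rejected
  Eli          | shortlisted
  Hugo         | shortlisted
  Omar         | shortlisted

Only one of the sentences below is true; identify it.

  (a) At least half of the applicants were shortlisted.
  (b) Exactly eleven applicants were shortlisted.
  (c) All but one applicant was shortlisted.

(a)

|A| = 13, |A ∩ B| = 10, |A ∖ B| = 3.
(a) requires |A ∩ B| ≥ |A ∖ B|: true.
(b) requires |A ∩ B| = 11: false.
(c) requires |A ∖ B| = 1: false.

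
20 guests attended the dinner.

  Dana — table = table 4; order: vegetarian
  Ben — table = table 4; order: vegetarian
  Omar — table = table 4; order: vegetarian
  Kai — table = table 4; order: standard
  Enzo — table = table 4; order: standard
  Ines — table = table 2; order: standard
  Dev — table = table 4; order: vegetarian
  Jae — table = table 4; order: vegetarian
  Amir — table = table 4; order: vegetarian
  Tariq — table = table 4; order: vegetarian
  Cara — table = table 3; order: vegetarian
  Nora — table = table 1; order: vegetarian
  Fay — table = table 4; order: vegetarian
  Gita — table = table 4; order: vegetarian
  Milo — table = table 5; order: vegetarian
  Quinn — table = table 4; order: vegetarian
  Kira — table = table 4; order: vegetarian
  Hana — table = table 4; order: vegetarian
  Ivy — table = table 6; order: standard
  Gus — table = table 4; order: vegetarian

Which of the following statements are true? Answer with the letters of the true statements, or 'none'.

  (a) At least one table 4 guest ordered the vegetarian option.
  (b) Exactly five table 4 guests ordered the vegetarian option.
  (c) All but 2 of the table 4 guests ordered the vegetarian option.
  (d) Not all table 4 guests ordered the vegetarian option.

(a), (c), (d)

|A| = 15, |A ∩ B| = 13, |A ∖ B| = 2.
(a) A ∩ B ≠ ∅ (|A ∩ B| ≥ 1): holds.
(b) |A ∩ B| = 5: fails.
(c) |A ∖ B| = 2: holds.
(d) A ⊄ B (|A ∖ B| ≥ 1): holds.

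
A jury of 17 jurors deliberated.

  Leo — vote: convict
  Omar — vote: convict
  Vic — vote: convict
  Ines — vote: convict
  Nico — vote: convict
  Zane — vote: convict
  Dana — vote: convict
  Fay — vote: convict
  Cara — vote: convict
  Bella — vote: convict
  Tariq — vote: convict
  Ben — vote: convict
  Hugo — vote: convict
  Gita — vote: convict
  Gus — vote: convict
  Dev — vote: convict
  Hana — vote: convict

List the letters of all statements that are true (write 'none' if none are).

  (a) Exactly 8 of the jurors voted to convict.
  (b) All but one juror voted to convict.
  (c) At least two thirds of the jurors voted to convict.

|A| = 17, |A ∩ B| = 17, |A ∖ B| = 0.
(a) |A ∩ B| = 8: fails.
(b) |A ∖ B| = 1: fails.
(c) |A ∩ B| / |A| ≥ 2/3: holds.

(c)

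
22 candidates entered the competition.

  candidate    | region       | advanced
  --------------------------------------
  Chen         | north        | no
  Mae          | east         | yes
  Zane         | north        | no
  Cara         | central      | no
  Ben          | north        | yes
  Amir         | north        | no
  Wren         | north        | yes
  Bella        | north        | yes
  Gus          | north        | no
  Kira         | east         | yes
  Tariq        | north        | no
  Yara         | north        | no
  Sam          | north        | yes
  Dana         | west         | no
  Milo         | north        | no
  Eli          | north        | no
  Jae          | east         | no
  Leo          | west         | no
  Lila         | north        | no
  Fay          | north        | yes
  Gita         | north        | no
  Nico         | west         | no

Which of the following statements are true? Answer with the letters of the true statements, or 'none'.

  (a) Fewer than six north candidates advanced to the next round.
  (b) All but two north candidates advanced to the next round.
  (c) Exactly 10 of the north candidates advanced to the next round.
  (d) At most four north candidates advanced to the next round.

(a)

|A| = 15, |A ∩ B| = 5, |A ∖ B| = 10.
(a) |A ∩ B| < 6: holds.
(b) |A ∖ B| = 2: fails.
(c) |A ∩ B| = 10: fails.
(d) |A ∩ B| ≤ 4: fails.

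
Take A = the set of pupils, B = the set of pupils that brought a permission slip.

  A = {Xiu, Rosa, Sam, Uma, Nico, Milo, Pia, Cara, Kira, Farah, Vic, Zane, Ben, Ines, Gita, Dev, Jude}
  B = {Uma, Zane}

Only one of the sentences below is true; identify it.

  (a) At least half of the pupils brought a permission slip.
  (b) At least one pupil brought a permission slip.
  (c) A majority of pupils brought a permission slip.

(b)

|A| = 17, |A ∩ B| = 2, |A ∖ B| = 15.
(a) requires |A ∩ B| ≥ |A ∖ B|: false.
(b) requires A ∩ B ≠ ∅ (|A ∩ B| ≥ 1): true.
(c) requires |A ∩ B| > |A ∖ B|: false.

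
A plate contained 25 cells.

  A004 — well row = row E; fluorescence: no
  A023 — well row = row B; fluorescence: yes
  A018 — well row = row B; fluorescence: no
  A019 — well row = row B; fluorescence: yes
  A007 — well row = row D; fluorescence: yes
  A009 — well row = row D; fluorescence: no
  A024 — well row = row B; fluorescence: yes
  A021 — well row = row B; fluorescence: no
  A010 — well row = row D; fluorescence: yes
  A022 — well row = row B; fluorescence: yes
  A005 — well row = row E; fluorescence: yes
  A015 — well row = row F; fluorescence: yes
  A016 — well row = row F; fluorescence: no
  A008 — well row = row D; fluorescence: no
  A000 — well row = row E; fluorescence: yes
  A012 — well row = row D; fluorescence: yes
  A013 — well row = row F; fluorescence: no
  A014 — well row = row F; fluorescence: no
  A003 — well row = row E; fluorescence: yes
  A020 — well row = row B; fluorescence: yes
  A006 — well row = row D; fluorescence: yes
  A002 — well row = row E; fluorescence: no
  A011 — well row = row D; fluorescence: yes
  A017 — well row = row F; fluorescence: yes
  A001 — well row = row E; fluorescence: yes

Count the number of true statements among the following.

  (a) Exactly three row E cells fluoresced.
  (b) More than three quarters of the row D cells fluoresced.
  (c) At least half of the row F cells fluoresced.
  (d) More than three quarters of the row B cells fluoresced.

(a) row E: |A| = 6, |A ∩ B| = 4; needs |A ∩ B| = 3 — false.
(b) row D: |A| = 7, |A ∩ B| = 5; needs |A ∩ B| / |A| > 3/4 — false.
(c) row F: |A| = 5, |A ∩ B| = 2; needs |A ∩ B| ≥ |A ∖ B| — false.
(d) row B: |A| = 7, |A ∩ B| = 5; needs |A ∩ B| / |A| > 3/4 — false.

0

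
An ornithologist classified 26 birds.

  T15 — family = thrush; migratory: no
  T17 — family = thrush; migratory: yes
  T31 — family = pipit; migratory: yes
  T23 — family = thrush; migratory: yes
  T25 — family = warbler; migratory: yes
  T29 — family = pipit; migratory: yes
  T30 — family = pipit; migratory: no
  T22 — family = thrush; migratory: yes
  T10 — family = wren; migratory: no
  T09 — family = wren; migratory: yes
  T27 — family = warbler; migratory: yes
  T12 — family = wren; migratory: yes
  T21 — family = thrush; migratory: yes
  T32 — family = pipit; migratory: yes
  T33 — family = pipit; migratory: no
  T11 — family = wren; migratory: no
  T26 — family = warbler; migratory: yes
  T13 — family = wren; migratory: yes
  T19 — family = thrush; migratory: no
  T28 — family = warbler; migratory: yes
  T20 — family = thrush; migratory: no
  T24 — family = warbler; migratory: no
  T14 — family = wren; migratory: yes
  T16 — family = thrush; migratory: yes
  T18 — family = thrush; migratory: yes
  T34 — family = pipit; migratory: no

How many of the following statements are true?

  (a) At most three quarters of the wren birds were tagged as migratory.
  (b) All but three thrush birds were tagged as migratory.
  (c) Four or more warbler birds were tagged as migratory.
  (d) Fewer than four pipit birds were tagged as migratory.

4

(a) wren: |A| = 6, |A ∩ B| = 4; needs |A ∩ B| / |A| ≤ 3/4 — true.
(b) thrush: |A| = 9, |A ∩ B| = 6; needs |A ∖ B| = 3 — true.
(c) warbler: |A| = 5, |A ∩ B| = 4; needs |A ∩ B| ≥ 4 — true.
(d) pipit: |A| = 6, |A ∩ B| = 3; needs |A ∩ B| < 4 — true.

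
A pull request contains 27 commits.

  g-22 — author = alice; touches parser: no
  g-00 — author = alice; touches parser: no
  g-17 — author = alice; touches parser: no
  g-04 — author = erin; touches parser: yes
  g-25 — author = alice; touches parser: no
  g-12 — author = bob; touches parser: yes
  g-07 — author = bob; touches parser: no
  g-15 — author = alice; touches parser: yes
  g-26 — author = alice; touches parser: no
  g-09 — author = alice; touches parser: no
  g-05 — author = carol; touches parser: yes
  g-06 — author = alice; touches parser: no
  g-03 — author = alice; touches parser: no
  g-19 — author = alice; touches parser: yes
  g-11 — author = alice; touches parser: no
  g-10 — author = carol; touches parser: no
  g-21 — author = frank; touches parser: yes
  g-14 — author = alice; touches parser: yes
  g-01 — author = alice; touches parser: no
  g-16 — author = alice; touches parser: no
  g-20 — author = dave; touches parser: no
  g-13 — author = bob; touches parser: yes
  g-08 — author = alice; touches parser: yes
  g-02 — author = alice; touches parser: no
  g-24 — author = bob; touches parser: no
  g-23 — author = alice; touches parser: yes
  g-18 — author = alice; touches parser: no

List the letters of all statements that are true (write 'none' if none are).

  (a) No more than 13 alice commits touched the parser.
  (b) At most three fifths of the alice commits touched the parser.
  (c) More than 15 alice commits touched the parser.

|A| = 18, |A ∩ B| = 5, |A ∖ B| = 13.
(a) |A ∩ B| ≤ 13: holds.
(b) |A ∩ B| / |A| ≤ 3/5: holds.
(c) |A ∩ B| > 15: fails.

(a), (b)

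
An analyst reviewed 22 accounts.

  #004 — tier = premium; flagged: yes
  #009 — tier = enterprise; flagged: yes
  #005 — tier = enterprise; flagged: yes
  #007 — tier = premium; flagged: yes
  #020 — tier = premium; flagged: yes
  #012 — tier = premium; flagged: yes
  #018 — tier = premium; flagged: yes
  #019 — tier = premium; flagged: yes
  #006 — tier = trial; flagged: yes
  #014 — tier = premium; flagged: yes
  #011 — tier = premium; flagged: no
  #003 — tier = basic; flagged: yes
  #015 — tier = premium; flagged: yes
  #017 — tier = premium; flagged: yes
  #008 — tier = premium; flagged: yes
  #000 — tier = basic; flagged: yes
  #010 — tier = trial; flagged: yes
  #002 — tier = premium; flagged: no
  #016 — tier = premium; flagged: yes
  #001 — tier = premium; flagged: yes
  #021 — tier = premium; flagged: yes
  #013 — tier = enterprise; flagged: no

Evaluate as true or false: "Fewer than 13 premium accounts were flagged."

False

Truth condition: |A ∩ B| < 13.
|A| = 15, |A ∩ B| = 13, |A ∖ B| = 2.
|A ∩ B| = 13, so the statement is false.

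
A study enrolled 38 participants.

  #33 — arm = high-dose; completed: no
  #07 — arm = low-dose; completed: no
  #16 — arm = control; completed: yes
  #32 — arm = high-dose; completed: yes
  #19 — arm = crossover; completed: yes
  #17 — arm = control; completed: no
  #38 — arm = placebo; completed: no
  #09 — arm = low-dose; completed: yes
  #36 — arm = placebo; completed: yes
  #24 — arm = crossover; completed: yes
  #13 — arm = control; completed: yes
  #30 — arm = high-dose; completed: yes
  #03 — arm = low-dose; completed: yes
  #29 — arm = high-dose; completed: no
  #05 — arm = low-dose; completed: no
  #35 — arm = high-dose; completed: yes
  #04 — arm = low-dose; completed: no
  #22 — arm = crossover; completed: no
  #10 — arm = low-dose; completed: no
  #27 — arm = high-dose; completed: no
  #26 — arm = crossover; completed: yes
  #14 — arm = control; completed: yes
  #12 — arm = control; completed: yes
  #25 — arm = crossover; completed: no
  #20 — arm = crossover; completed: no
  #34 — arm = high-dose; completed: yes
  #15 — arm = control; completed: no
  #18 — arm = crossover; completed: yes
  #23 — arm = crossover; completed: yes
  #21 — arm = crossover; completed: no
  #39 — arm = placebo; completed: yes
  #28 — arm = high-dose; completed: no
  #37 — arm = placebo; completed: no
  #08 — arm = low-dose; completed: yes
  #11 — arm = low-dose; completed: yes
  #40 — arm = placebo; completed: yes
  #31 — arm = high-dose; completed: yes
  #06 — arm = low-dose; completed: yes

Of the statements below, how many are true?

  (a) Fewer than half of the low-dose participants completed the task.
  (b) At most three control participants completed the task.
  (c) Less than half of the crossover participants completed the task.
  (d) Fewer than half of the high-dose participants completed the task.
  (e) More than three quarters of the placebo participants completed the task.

(a) low-dose: |A| = 9, |A ∩ B| = 5; needs |A ∩ B| < |A ∖ B| — false.
(b) control: |A| = 6, |A ∩ B| = 4; needs |A ∩ B| ≤ 3 — false.
(c) crossover: |A| = 9, |A ∩ B| = 5; needs |A ∩ B| < |A ∖ B| — false.
(d) high-dose: |A| = 9, |A ∩ B| = 5; needs |A ∩ B| < |A ∖ B| — false.
(e) placebo: |A| = 5, |A ∩ B| = 3; needs |A ∩ B| / |A| > 3/4 — false.

0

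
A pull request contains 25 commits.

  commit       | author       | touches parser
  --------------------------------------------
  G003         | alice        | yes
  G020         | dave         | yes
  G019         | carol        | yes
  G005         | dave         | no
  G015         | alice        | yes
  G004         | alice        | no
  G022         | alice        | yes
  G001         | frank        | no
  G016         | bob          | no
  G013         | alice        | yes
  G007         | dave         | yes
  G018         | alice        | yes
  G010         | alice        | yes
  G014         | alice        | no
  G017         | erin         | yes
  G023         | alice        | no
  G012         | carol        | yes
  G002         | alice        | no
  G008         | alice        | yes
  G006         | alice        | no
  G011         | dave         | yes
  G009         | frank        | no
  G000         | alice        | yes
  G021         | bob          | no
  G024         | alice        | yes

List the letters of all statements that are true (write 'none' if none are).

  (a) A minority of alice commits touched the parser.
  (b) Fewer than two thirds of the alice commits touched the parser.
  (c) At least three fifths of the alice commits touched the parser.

|A| = 14, |A ∩ B| = 9, |A ∖ B| = 5.
(a) |A ∩ B| < |A ∖ B|: fails.
(b) |A ∩ B| / |A| < 2/3: holds.
(c) |A ∩ B| / |A| ≥ 3/5: holds.

(b), (c)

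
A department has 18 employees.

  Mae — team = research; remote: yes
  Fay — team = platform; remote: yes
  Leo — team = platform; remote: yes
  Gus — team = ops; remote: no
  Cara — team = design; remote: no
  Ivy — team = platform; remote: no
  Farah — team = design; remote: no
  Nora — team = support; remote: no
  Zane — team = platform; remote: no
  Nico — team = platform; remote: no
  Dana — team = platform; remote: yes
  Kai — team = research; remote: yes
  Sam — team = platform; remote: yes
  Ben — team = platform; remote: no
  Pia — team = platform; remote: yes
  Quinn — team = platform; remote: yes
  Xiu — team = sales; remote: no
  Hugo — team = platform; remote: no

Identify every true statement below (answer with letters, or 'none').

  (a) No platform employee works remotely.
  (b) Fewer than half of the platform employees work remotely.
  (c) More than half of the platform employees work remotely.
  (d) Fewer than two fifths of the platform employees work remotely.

|A| = 11, |A ∩ B| = 6, |A ∖ B| = 5.
(a) A ∩ B = ∅ (|A ∩ B| = 0): fails.
(b) |A ∩ B| < |A ∖ B|: fails.
(c) |A ∩ B| > |A ∖ B|: holds.
(d) |A ∩ B| / |A| < 2/5: fails.

(c)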